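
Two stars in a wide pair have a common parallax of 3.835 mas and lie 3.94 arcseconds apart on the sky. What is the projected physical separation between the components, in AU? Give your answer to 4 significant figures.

1027 AU

d = 1/p = 1/0.003835″ = 260.76 pc.
At distance d (pc), an angle of θ arcsec spans θ·d AU: s = 3.94 × 260.76 = 1027.4 AU.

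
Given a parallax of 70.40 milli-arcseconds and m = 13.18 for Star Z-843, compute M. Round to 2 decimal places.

M = 12.42

d = 1/p = 1/0.07040″ = 14.205 pc.
m − M = 5 log₁₀(14.205) − 5 = 5.7622 − 5 = 0.7622.
M = m − (m − M) = 13.18 − 0.7622 = 12.42.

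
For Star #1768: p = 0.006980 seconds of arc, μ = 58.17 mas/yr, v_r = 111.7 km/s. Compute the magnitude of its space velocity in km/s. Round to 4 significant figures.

d = 1/p = 1/0.006980″ = 143.27 pc.
μ = 58.17 mas/yr = 0.05817 ″/yr.
v_t = 4.740 μ d = 4.740 × 0.05817 × 143.27 = 39.503 km/s.
v = √(v_r² + v_t²) = √(111.7² + 39.503²) = √14037.4 = 118.48 km/s.

118.5 km/s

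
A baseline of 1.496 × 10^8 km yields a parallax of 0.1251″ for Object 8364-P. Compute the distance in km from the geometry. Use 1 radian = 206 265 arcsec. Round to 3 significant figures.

θ = 0.1251″ = 0.1251/206265 = 6.0650 × 10^-7 rad.
d = B/θ = (1.496 × 10^8) / (6.0650 × 10^-7) = 2.4666 × 10^14 km.

2.47 × 10^14 km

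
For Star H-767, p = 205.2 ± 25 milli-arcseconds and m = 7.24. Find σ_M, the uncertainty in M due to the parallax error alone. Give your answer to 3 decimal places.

σ_M = 0.265 mag

M = m − 5 log₁₀ d + 5 = m + 5 log₁₀ p + 5, so ∂M/∂p = 5/(p ln 10).
σ_M = (5/ln 10) · (σ_p/p) = 2.1715 × 25/205.2 = 2.1715 × 0.12183 = 0.26455.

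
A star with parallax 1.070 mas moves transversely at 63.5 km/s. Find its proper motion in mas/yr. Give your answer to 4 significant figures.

d = 1/p = 1/0.001070″ = 934.58 pc.
μ = v_t / (4.74 d) = 63.5 / (4.74 × 934.58) = 63.5 / 4429.9 = 0.014334 ″/yr = 14.334 mas/yr.

14.33 mas/yr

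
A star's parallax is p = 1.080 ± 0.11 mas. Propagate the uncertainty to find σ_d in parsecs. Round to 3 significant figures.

d = 1/p, so σ_d = σ_p / p².
σ_d = 0.000110 / (0.001080)² = 0.000110 / 0.0000011664 = 94.307 pc.

94.3 pc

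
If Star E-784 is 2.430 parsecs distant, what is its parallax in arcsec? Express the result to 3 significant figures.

p = 1/d = 1/2.43 = 0.41152 arcsec.

0.412 arcsec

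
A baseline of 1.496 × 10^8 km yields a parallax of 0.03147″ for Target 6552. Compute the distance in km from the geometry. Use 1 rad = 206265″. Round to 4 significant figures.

θ = 0.03147″ = 0.03147/206265 = 1.5257 × 10^-7 rad.
d = B/θ = (1.496 × 10^8) / (1.5257 × 10^-7) = 9.8053 × 10^14 km.

9.805 × 10^14 km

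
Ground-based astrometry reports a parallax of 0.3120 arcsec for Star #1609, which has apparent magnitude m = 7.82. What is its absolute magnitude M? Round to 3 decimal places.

M = 10.291

d = 1/p = 1/0.3120″ = 3.2051 pc.
m − M = 5 log₁₀(3.2051) − 5 = 2.5292 − 5 = -2.4708.
M = m − (m − M) = 7.82 − (-2.4708) = 10.291.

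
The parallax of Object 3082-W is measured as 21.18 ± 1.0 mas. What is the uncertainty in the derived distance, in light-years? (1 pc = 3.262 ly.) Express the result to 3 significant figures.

7.27 ly

d = 1/p, so σ_d = σ_p / p².
σ_d = 0.00100 / (0.02118)² = 0.00100 / 0.00044859 = 2.2292 pc = 2.2292 × 3.262 ly = 7.2717 ly.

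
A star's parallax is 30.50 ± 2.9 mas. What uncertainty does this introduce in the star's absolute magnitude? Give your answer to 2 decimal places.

σ_M = 0.21 mag

M = m − 5 log₁₀ d + 5 = m + 5 log₁₀ p + 5, so ∂M/∂p = 5/(p ln 10).
σ_M = (5/ln 10) · (σ_p/p) = 2.1715 × 2.9/30.50 = 2.1715 × 0.095082 = 0.20647.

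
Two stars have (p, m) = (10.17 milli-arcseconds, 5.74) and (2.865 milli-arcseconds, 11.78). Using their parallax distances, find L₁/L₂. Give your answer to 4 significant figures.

d₁ = 1/p₁ = 1/0.01017″ = 98.328 pc; d₂ = 1/p₂ = 1/0.002865″ = 349.04 pc.
M₁ = m₁ − 5 log₁₀ d₁ + 5 = 5.74 − 9.9634 + 5 = 0.7766.
M₂ = 11.78 − 12.7144 + 5 = 4.0656.
L₁/L₂ = 10^(0.4(M₂ − M₁)) = 10^(0.4 × 3.2890) = 10^1.31560 = 20.682.

L₁/L₂ = 20.68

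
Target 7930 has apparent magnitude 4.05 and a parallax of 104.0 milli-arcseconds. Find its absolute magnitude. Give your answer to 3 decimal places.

M = 4.135

d = 1/p = 1/0.1040″ = 9.6154 pc.
m − M = 5 log₁₀(9.6154) − 5 = 4.9148 − 5 = -0.0852.
M = m − (m − M) = 4.05 − (-0.0852) = 4.135.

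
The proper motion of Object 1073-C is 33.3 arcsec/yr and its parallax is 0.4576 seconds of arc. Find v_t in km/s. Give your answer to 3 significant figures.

345 km/s

d = 1/p = 1/0.4576″ = 2.1853 pc.
v_t = 4.74 × μ × d = 4.74 × 33.3 × 2.1853 = 344.93 km/s.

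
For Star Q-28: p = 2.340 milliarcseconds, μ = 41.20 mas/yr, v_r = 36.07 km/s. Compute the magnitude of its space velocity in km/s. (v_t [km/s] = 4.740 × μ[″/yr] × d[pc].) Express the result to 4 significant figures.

d = 1/p = 1/0.002340″ = 427.35 pc.
μ = 41.20 mas/yr = 0.04120 ″/yr.
v_t = 4.740 μ d = 4.740 × 0.04120 × 427.35 = 83.456 km/s.
v = √(v_r² + v_t²) = √(36.07² + 83.456²) = √8265.95 = 90.917 km/s.

90.92 km/s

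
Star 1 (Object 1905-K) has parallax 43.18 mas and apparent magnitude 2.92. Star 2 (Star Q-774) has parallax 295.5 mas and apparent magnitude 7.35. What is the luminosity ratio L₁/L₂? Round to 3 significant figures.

L₁/L₂ = 2770

d₁ = 1/p₁ = 1/0.04318″ = 23.159 pc; d₂ = 1/p₂ = 1/0.2955″ = 3.3841 pc.
M₁ = m₁ − 5 log₁₀ d₁ + 5 = 2.92 − 6.8236 + 5 = 1.0964.
M₂ = 7.35 − 2.6472 + 5 = 9.7028.
L₁/L₂ = 10^(0.4(M₂ − M₁)) = 10^(0.4 × 8.6064) = 10^3.44256 = 2770.5.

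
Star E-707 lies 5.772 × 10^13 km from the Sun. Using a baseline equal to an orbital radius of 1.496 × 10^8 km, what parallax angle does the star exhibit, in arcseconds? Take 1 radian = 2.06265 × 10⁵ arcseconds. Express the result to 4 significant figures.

θ ≈ B/d = (1.496 × 10^8) / (5.772 × 10^13) = 2.5918 × 10^-6 rad.
In arcseconds: 2.5918 × 10^-6 × 206265 = 0.5346″.

0.5346 arcsec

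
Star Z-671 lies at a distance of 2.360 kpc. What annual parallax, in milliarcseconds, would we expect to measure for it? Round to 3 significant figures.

0.424 mas

d = 2.360 kpc = 2360 pc.
p = 1/d = 1/2360 = 0.00042373 arcsec.
= 0.00042373 × 1000 = 0.42373 mas.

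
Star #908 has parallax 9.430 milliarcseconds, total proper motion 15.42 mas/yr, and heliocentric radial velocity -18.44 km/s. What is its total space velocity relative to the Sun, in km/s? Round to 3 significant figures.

20.0 km/s

d = 1/p = 1/0.009430″ = 106.04 pc.
μ = 15.42 mas/yr = 0.01542 ″/yr.
v_t = 4.740 μ d = 4.740 × 0.01542 × 106.04 = 7.7505 km/s.
v = √(v_r² + v_t²) = √((-18.44)² + 7.7505²) = √400.104 = 20.003 km/s.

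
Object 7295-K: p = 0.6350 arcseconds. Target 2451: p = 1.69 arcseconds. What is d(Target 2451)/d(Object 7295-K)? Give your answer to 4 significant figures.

Since d = 1/p, d_B/d_A = p_A/p_B.
= 0.6350 / 1.69 = 0.37574.

0.3757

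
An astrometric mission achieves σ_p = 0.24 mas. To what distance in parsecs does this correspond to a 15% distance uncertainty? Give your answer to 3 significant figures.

σ_d/d = σ_p/p, so the condition is σ_p/p ≤ 0.15, i.e. p ≥ σ_p/0.15.
p_min = 0.24/0.15 = 1.6 mas = 0.0016 arcsec.
d_max = 1/p_min = 1/0.0016 = 625 pc.

625 pc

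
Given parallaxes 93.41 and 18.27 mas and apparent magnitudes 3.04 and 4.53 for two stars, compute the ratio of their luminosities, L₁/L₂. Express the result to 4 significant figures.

d₁ = 1/p₁ = 1/0.09341″ = 10.705 pc; d₂ = 1/p₂ = 1/0.01827″ = 54.735 pc.
M₁ = m₁ − 5 log₁₀ d₁ + 5 = 3.04 − 5.1479 + 5 = 2.8921.
M₂ = 4.53 − 8.6913 + 5 = 0.8387.
L₁/L₂ = 10^(0.4(M₂ − M₁)) = 10^(0.4 × (-2.0534)) = 10^(-0.82136) = 0.15088.

L₁/L₂ = 0.1509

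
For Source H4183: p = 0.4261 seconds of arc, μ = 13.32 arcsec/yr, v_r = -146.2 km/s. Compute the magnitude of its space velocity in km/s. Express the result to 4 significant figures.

d = 1/p = 1/0.4261″ = 2.3469 pc.
v_t = 4.740 μ d = 4.740 × 13.32 × 2.3469 = 148.18 km/s.
v = √(v_r² + v_t²) = √((-146.2)² + 148.18²) = √43331.8 = 208.16 km/s.

208.2 km/s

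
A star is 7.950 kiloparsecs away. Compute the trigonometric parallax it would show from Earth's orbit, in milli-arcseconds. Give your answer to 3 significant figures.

0.126 mas

d = 7.950 kpc = 7950 pc.
p = 1/d = 1/7950 = 0.00012579 arcsec.
= 0.00012579 × 1000 = 0.12579 mas.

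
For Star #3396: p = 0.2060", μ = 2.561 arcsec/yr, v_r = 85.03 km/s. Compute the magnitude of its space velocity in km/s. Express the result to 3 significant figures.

103 km/s

d = 1/p = 1/0.2060″ = 4.8544 pc.
v_t = 4.740 μ d = 4.740 × 2.561 × 4.8544 = 58.928 km/s.
v = √(v_r² + v_t²) = √(85.03² + 58.928²) = √10702.6 = 103.45 km/s.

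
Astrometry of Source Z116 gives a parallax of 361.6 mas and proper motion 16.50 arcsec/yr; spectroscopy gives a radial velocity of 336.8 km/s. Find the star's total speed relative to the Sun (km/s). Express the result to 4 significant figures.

400.3 km/s

d = 1/p = 1/0.3616″ = 2.7655 pc.
v_t = 4.740 μ d = 4.740 × 16.50 × 2.7655 = 216.29 km/s.
v = √(v_r² + v_t²) = √(336.8² + 216.29²) = √160216 = 400.27 km/s.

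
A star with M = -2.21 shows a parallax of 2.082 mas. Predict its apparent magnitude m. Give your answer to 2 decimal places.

d = 1/p = 1/0.002082″ = 480.31 pc.
m − M = 5 log₁₀ d − 5 = 5 log₁₀(480.31) − 5 = 13.4076 − 5 = 8.4076.
m = M + (m − M) = -2.21 + 8.4076 = 6.20.

m = 6.20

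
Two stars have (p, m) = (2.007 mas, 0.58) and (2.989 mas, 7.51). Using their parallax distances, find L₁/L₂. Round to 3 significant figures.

d₁ = 1/p₁ = 1/0.002007″ = 498.26 pc; d₂ = 1/p₂ = 1/0.002989″ = 334.56 pc.
M₁ = m₁ − 5 log₁₀ d₁ + 5 = 0.58 − 13.4873 + 5 = -7.9073.
M₂ = 7.51 − 12.6224 + 5 = -0.1124.
L₁/L₂ = 10^(0.4(M₂ − M₁)) = 10^(0.4 × 7.7949) = 10^3.11796 = 1312.1.

L₁/L₂ = 1310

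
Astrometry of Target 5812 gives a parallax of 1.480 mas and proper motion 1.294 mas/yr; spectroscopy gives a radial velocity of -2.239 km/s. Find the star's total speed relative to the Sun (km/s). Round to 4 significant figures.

d = 1/p = 1/0.001480″ = 675.68 pc.
μ = 1.294 mas/yr = 0.001294 ″/yr.
v_t = 4.740 μ d = 4.740 × 0.001294 × 675.68 = 4.1443 km/s.
v = √(v_r² + v_t²) = √((-2.239)² + 4.1443²) = √22.1883 = 4.7104 km/s.

4.710 km/s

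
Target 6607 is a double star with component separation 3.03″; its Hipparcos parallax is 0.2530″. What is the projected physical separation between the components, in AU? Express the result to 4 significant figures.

d = 1/p = 1/0.2530″ = 3.9526 pc.
At distance d (pc), an angle of θ arcsec spans θ·d AU: s = 3.03 × 3.9526 = 11.976 AU.

11.98 AU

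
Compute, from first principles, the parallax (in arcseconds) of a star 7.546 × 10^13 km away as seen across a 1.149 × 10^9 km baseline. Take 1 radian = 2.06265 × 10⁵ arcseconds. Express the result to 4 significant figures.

3.141 arcsec

θ ≈ B/d = (1.149 × 10^9) / (7.546 × 10^13) = 1.5227 × 10^-5 rad.
In arcseconds: 1.5227 × 10^-5 × 206265 = 3.1408″.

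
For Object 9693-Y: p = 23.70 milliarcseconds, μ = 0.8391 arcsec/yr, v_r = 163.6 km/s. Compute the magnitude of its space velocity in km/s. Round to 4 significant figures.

234.4 km/s

d = 1/p = 1/0.02370″ = 42.194 pc.
v_t = 4.740 μ d = 4.740 × 0.8391 × 42.194 = 167.82 km/s.
v = √(v_r² + v_t²) = √(163.6² + 167.82²) = √54928.5 = 234.37 km/s.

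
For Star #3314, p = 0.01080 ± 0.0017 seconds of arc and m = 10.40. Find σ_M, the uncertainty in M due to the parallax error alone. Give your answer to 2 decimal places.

M = m − 5 log₁₀ d + 5 = m + 5 log₁₀ p + 5, so ∂M/∂p = 5/(p ln 10).
σ_M = (5/ln 10) · (σ_p/p) = 2.1715 × 0.0017/0.01080 = 2.1715 × 0.15741 = 0.34182.

σ_M = 0.34 mag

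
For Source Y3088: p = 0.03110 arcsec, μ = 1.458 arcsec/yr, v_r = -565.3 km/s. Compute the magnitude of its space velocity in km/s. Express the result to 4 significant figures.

d = 1/p = 1/0.03110″ = 32.154 pc.
v_t = 4.740 μ d = 4.740 × 1.458 × 32.154 = 222.21 km/s.
v = √(v_r² + v_t²) = √((-565.3)² + 222.21²) = √368941 = 607.41 km/s.

607.4 km/s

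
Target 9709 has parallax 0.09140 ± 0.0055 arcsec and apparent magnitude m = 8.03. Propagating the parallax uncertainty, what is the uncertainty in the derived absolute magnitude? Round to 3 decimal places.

M = m − 5 log₁₀ d + 5 = m + 5 log₁₀ p + 5, so ∂M/∂p = 5/(p ln 10).
σ_M = (5/ln 10) · (σ_p/p) = 2.1715 × 0.0055/0.09140 = 2.1715 × 0.060175 = 0.13067.

σ_M = 0.131 mag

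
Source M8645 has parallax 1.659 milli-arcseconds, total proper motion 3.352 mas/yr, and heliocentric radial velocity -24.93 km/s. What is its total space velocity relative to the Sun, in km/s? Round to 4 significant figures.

26.71 km/s

d = 1/p = 1/0.001659″ = 602.77 pc.
μ = 3.352 mas/yr = 0.003352 ″/yr.
v_t = 4.740 μ d = 4.740 × 0.003352 × 602.77 = 9.5771 km/s.
v = √(v_r² + v_t²) = √((-24.93)² + 9.5771²) = √713.226 = 26.706 km/s.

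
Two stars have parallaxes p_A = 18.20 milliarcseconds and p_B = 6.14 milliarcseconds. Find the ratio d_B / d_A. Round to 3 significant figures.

Since d = 1/p, d_B/d_A = p_A/p_B.
= 18.20 / 6.14 = 2.9642.

2.96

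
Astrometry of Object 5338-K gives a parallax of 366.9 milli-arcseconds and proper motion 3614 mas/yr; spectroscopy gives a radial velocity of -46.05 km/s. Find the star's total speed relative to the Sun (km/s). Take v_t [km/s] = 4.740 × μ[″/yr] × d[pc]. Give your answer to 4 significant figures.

d = 1/p = 1/0.3669″ = 2.7255 pc.
μ = 3614 mas/yr = 3.614 ″/yr.
v_t = 4.740 μ d = 4.740 × 3.614 × 2.7255 = 46.689 km/s.
v = √(v_r² + v_t²) = √((-46.05)² + 46.689²) = √4300.47 = 65.578 km/s.

65.58 km/s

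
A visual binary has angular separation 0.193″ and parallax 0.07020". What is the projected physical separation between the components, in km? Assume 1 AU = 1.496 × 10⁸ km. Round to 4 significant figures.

4.113 × 10^8 km

d = 1/p = 1/0.07020″ = 14.245 pc.
At distance d (pc), an angle of θ arcsec spans θ·d AU: s = 0.193 × 14.245 = 2.7493 AU.
= 2.7493 × 1.496 × 10⁸ km = 4.1130 × 10^8 km.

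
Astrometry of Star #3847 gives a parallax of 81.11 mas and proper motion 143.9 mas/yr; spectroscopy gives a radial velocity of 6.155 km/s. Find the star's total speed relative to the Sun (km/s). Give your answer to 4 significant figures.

d = 1/p = 1/0.08111″ = 12.329 pc.
μ = 143.9 mas/yr = 0.1439 ″/yr.
v_t = 4.740 μ d = 4.740 × 0.1439 × 12.329 = 8.4094 km/s.
v = √(v_r² + v_t²) = √(6.155² + 8.4094²) = √108.602 = 10.421 km/s.

10.42 km/s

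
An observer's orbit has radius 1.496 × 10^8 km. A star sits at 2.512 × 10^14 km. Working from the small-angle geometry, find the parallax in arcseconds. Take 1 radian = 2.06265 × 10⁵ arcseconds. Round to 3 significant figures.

θ ≈ B/d = (1.496 × 10^8) / (2.512 × 10^14) = 5.9554 × 10^-7 rad.
In arcseconds: 5.9554 × 10^-7 × 206265 = 0.12284″.

0.123 arcsec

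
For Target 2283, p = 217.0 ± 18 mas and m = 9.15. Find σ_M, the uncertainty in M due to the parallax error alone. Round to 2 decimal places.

M = m − 5 log₁₀ d + 5 = m + 5 log₁₀ p + 5, so ∂M/∂p = 5/(p ln 10).
σ_M = (5/ln 10) · (σ_p/p) = 2.1715 × 18/217.0 = 2.1715 × 0.082949 = 0.18012.

σ_M = 0.18 mag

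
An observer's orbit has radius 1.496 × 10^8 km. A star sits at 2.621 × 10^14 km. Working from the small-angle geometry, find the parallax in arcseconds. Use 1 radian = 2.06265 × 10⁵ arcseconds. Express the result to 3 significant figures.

θ ≈ B/d = (1.496 × 10^8) / (2.621 × 10^14) = 5.7077 × 10^-7 rad.
In arcseconds: 5.7077 × 10^-7 × 206265 = 0.11773″.

0.118 arcsec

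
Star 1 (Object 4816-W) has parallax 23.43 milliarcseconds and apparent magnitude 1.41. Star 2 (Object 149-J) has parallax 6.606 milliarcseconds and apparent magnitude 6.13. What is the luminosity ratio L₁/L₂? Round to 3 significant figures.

d₁ = 1/p₁ = 1/0.02343″ = 42.68 pc; d₂ = 1/p₂ = 1/0.006606″ = 151.38 pc.
M₁ = m₁ − 5 log₁₀ d₁ + 5 = 1.41 − 8.1511 + 5 = -1.7411.
M₂ = 6.13 − 10.9003 + 5 = 0.2297.
L₁/L₂ = 10^(0.4(M₂ − M₁)) = 10^(0.4 × 1.9708) = 10^0.78832 = 6.1421.

L₁/L₂ = 6.14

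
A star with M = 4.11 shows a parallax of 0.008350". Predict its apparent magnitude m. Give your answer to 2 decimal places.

d = 1/p = 1/0.008350″ = 119.76 pc.
m − M = 5 log₁₀ d − 5 = 5 log₁₀(119.76) − 5 = 10.3916 − 5 = 5.3916.
m = M + (m − M) = 4.11 + 5.3916 = 9.50.

m = 9.50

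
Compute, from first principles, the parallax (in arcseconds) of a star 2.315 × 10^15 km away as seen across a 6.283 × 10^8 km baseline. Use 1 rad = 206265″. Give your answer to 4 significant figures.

θ ≈ B/d = (6.283 × 10^8) / (2.315 × 10^15) = 2.7140 × 10^-7 rad.
In arcseconds: 2.7140 × 10^-7 × 206265 = 0.05598″.

0.05598 arcsec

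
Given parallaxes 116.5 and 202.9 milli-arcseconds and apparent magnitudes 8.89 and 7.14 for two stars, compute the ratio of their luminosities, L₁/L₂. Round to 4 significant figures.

d₁ = 1/p₁ = 1/0.1165″ = 8.5837 pc; d₂ = 1/p₂ = 1/0.2029″ = 4.9285 pc.
M₁ = m₁ − 5 log₁₀ d₁ + 5 = 8.89 − 4.6684 + 5 = 9.2216.
M₂ = 7.14 − 3.4636 + 5 = 8.6764.
L₁/L₂ = 10^(0.4(M₂ − M₁)) = 10^(0.4 × (-0.5452)) = 10^(-0.21808) = 0.60523.

L₁/L₂ = 0.6052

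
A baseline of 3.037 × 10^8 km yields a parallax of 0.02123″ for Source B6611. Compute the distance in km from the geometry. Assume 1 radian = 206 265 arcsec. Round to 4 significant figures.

θ = 0.02123″ = 0.02123/206265 = 1.0293 × 10^-7 rad.
d = B/θ = (3.037 × 10^8) / (1.0293 × 10^-7) = 2.9505 × 10^15 km.

2.951 × 10^15 km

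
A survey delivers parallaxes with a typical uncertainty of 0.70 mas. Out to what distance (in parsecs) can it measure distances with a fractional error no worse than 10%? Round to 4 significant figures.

142.9 pc

σ_d/d = σ_p/p, so the condition is σ_p/p ≤ 0.10, i.e. p ≥ σ_p/0.10.
p_min = 0.70/0.10 = 7 mas = 0.007 arcsec.
d_max = 1/p_min = 1/0.007 = 142.86 pc.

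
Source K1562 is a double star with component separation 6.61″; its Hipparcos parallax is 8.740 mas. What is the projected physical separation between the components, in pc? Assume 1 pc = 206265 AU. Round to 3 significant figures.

0.00367 pc

d = 1/p = 1/0.008740″ = 114.42 pc.
At distance d (pc), an angle of θ arcsec spans θ·d AU: s = 6.61 × 114.42 = 756.32 AU.
= 756.32 / 206265 = 0.0036667 pc.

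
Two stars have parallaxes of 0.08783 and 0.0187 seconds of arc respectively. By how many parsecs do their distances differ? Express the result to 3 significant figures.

d_A = 1/0.08783″ = 11.386 pc; d_B = 1/0.01870″ = 53.476 pc.
|d_B − d_A| = |53.476 − 11.386| = 42.09 pc.

42.1 pc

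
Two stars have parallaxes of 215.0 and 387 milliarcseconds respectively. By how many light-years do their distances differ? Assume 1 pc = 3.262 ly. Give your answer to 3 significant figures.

6.74 ly

d_A = 1/0.2150″ = 4.6512 pc; d_B = 1/0.3870″ = 2.584 pc.
|d_B − d_A| = |2.584 − 4.6512| = 2.0672 pc = 2.0672 × 3.262 ly = 6.7432 ly.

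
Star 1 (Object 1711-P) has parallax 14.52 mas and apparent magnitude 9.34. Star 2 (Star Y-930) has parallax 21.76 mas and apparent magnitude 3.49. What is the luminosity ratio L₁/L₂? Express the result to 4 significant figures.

L₁/L₂ = 0.01027

d₁ = 1/p₁ = 1/0.01452″ = 68.871 pc; d₂ = 1/p₂ = 1/0.02176″ = 45.956 pc.
M₁ = m₁ − 5 log₁₀ d₁ + 5 = 9.34 − 9.1902 + 5 = 5.1498.
M₂ = 3.49 − 8.3117 + 5 = 0.1783.
L₁/L₂ = 10^(0.4(M₂ − M₁)) = 10^(0.4 × (-4.9715)) = 10^(-1.98860) = 0.010266.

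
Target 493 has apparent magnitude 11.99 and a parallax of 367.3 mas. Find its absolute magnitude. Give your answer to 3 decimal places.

M = 14.815

d = 1/p = 1/0.3673″ = 2.7226 pc.
m − M = 5 log₁₀(2.7226) − 5 = 2.1749 − 5 = -2.8251.
M = m − (m − M) = 11.99 − (-2.8251) = 14.815.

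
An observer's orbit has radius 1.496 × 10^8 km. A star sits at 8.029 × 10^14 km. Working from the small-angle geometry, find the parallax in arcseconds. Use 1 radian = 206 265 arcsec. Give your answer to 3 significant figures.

0.0384 arcsec

θ ≈ B/d = (1.496 × 10^8) / (8.029 × 10^14) = 1.8632 × 10^-7 rad.
In arcseconds: 1.8632 × 10^-7 × 206265 = 0.038431″.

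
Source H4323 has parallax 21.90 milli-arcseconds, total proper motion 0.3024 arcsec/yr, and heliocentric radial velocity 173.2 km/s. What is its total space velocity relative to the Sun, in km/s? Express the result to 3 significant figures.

185 km/s

d = 1/p = 1/0.02190″ = 45.662 pc.
v_t = 4.740 μ d = 4.740 × 0.3024 × 45.662 = 65.451 km/s.
v = √(v_r² + v_t²) = √(173.2² + 65.451²) = √34282.1 = 185.15 km/s.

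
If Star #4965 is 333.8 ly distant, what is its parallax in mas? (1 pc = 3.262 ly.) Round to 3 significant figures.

d = 333.8 ly ÷ 3.262 = 102.33 pc.
p = 1/d = 1/102.33 = 0.0097723 arcsec.
= 0.0097723 × 1000 = 9.7723 mas.

9.77 mas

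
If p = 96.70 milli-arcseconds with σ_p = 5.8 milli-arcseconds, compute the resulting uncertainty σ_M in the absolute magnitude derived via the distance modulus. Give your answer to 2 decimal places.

M = m − 5 log₁₀ d + 5 = m + 5 log₁₀ p + 5, so ∂M/∂p = 5/(p ln 10).
σ_M = (5/ln 10) · (σ_p/p) = 2.1715 × 5.8/96.70 = 2.1715 × 0.059979 = 0.13024.

σ_M = 0.13 mag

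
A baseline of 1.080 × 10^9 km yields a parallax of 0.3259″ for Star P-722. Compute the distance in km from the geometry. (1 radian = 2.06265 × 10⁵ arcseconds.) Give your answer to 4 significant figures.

6.835 × 10^14 km

θ = 0.3259″ = 0.3259/206265 = 1.5800 × 10^-6 rad.
d = B/θ = (1.080 × 10^9) / (1.5800 × 10^-6) = 6.8354 × 10^14 km.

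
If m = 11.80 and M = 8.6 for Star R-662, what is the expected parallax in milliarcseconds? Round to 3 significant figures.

m − M = 11.80 − 8.6 = 3.20.
d = 10^((m−M)/5 + 1) = 10^1.640 = 43.652 pc.
p = 1/d = 1/43.652 = 0.022908 arcsec = 22.908 mas.

22.9 mas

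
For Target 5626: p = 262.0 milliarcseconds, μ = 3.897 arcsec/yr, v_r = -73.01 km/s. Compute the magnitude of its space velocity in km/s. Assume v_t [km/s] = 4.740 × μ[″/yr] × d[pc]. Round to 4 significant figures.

d = 1/p = 1/0.2620″ = 3.8168 pc.
v_t = 4.740 μ d = 4.740 × 3.897 × 3.8168 = 70.503 km/s.
v = √(v_r² + v_t²) = √((-73.01)² + 70.503²) = √10301.1 = 101.49 km/s.

101.5 km/s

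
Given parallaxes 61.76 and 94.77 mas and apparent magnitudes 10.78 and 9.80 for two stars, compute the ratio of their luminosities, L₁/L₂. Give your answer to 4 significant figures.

L₁/L₂ = 0.9548

d₁ = 1/p₁ = 1/0.06176″ = 16.192 pc; d₂ = 1/p₂ = 1/0.09477″ = 10.552 pc.
M₁ = m₁ − 5 log₁₀ d₁ + 5 = 10.78 − 6.0465 + 5 = 9.7335.
M₂ = 9.80 − 5.1167 + 5 = 9.6833.
L₁/L₂ = 10^(0.4(M₂ − M₁)) = 10^(0.4 × (-0.0502)) = 10^(-0.02008) = 0.95482.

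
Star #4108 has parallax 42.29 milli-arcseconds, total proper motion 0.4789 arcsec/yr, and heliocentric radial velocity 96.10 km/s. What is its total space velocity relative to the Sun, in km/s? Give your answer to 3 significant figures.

d = 1/p = 1/0.04229″ = 23.646 pc.
v_t = 4.740 μ d = 4.740 × 0.4789 × 23.646 = 53.676 km/s.
v = √(v_r² + v_t²) = √(96.10² + 53.676²) = √12116.3 = 110.07 km/s.

110 km/s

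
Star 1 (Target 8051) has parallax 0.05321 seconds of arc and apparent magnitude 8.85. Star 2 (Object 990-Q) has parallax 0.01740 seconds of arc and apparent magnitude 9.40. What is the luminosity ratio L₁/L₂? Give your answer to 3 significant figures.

d₁ = 1/p₁ = 1/0.05321″ = 18.793 pc; d₂ = 1/p₂ = 1/0.01740″ = 57.471 pc.
M₁ = m₁ − 5 log₁₀ d₁ + 5 = 8.85 − 6.3700 + 5 = 7.4800.
M₂ = 9.40 − 8.7972 + 5 = 5.6028.
L₁/L₂ = 10^(0.4(M₂ − M₁)) = 10^(0.4 × (-1.8772)) = 10^(-0.75088) = 0.17747.

L₁/L₂ = 0.177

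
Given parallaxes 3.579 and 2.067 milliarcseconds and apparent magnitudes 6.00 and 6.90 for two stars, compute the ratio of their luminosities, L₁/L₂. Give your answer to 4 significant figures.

d₁ = 1/p₁ = 1/0.003579″ = 279.41 pc; d₂ = 1/p₂ = 1/0.002067″ = 483.79 pc.
M₁ = m₁ − 5 log₁₀ d₁ + 5 = 6.00 − 12.2312 + 5 = -1.2312.
M₂ = 6.90 − 13.4233 + 5 = -1.5233.
L₁/L₂ = 10^(0.4(M₂ − M₁)) = 10^(0.4 × (-0.2921)) = 10^(-0.11684) = 0.76412.

L₁/L₂ = 0.7641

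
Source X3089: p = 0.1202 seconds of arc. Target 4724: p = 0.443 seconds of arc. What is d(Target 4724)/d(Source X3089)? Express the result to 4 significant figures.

Since d = 1/p, d_B/d_A = p_A/p_B.
= 0.1202 / 0.443 = 0.27133.

0.2713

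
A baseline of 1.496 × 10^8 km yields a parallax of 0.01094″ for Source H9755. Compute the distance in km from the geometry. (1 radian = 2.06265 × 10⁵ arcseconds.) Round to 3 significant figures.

θ = 0.01094″ = 0.01094/206265 = 5.3039 × 10^-8 rad.
d = B/θ = (1.496 × 10^8) / (5.3039 × 10^-8) = 2.8206 × 10^15 km.

2.82 × 10^15 km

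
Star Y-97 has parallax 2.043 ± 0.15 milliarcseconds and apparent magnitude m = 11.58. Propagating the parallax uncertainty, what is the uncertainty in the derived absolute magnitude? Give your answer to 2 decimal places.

M = m − 5 log₁₀ d + 5 = m + 5 log₁₀ p + 5, so ∂M/∂p = 5/(p ln 10).
σ_M = (5/ln 10) · (σ_p/p) = 2.1715 × 0.15/2.043 = 2.1715 × 0.073421 = 0.15943.

σ_M = 0.16 mag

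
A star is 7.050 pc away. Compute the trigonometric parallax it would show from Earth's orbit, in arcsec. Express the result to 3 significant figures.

p = 1/d = 1/7.05 = 0.14184 arcsec.

0.142 arcsec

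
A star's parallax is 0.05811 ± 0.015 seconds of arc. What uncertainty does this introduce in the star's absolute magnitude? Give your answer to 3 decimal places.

M = m − 5 log₁₀ d + 5 = m + 5 log₁₀ p + 5, so ∂M/∂p = 5/(p ln 10).
σ_M = (5/ln 10) · (σ_p/p) = 2.1715 × 0.015/0.05811 = 2.1715 × 0.25813 = 0.56053.

σ_M = 0.561 mag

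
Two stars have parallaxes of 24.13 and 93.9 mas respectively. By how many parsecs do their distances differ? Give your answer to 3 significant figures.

d_A = 1/0.02413″ = 41.442 pc; d_B = 1/0.09390″ = 10.65 pc.
|d_B − d_A| = |10.65 − 41.442| = 30.792 pc.

30.8 pc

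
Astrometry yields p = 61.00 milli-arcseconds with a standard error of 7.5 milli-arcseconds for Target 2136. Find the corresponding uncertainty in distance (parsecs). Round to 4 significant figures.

d = 1/p, so σ_d = σ_p / p².
σ_d = 0.00750 / (0.06100)² = 0.00750 / 0.003721 = 2.0156 pc.

2.016 pc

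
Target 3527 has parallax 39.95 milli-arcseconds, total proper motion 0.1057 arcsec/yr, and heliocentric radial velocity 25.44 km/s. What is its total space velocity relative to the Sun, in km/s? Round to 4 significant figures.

28.36 km/s

d = 1/p = 1/0.03995″ = 25.031 pc.
v_t = 4.740 μ d = 4.740 × 0.1057 × 25.031 = 12.541 km/s.
v = √(v_r² + v_t²) = √(25.44² + 12.541²) = √804.47 = 28.363 km/s.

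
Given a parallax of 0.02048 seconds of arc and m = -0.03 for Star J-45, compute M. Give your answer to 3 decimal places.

d = 1/p = 1/0.02048″ = 48.828 pc.
m − M = 5 log₁₀(48.828) − 5 = 8.4433 − 5 = 3.4433.
M = m − (m − M) = -0.03 − 3.4433 = -3.473.

M = -3.473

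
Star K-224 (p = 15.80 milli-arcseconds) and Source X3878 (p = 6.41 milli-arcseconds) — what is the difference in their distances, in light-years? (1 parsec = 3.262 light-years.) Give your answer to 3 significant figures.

d_A = 1/0.01580″ = 63.291 pc; d_B = 1/0.006410″ = 156.01 pc.
|d_B − d_A| = |156.01 − 63.291| = 92.719 pc = 92.719 × 3.262 ly = 302.45 ly.

302 ly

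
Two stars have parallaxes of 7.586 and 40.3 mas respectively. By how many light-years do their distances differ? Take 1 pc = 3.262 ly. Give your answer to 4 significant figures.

349.1 ly

d_A = 1/0.007586″ = 131.82 pc; d_B = 1/0.04030″ = 24.814 pc.
|d_B − d_A| = |24.814 − 131.82| = 107.01 pc = 107.01 × 3.262 ly = 349.07 ly.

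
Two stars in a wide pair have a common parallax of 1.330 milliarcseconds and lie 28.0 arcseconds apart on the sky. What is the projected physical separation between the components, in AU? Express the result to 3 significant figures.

21100 AU

d = 1/p = 1/0.001330″ = 751.88 pc.
At distance d (pc), an angle of θ arcsec spans θ·d AU: s = 28.0 × 751.88 = 21053 AU.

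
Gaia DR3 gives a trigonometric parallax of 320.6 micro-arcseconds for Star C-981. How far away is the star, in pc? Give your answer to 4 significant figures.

p = 320.6 micro-arcseconds = 0.0003206 arcsec.
d = 1/p = 1/0.0003206 = 3119.2 pc.

3119 pc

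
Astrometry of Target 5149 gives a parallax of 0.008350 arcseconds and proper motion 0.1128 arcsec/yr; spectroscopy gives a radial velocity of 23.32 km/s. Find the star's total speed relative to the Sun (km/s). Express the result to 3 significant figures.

d = 1/p = 1/0.008350″ = 119.76 pc.
v_t = 4.740 μ d = 4.740 × 0.1128 × 119.76 = 64.032 km/s.
v = √(v_r² + v_t²) = √(23.32² + 64.032²) = √4643.92 = 68.146 km/s.

68.1 km/s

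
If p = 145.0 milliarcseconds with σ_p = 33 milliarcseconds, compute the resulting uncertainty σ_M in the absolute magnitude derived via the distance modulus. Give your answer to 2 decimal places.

σ_M = 0.49 mag

M = m − 5 log₁₀ d + 5 = m + 5 log₁₀ p + 5, so ∂M/∂p = 5/(p ln 10).
σ_M = (5/ln 10) · (σ_p/p) = 2.1715 × 33/145.0 = 2.1715 × 0.22759 = 0.49421.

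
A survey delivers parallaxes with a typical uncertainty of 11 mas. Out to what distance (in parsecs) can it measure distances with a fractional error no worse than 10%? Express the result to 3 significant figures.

σ_d/d = σ_p/p, so the condition is σ_p/p ≤ 0.10, i.e. p ≥ σ_p/0.10.
p_min = 11/0.10 = 110 mas = 0.11 arcsec.
d_max = 1/p_min = 1/0.11 = 9.0909 pc.

9.09 pc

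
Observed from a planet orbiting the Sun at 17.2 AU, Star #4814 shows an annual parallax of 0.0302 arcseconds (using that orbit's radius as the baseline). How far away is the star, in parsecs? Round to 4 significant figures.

569.5 pc

With baseline B (in AU) and parallax p (in arcsec), d = B/p parsecs.
d = 17.2 / 0.0302 = 569.54 pc.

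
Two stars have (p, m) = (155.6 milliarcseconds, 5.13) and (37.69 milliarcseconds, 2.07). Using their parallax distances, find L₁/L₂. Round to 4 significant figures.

d₁ = 1/p₁ = 1/0.1556″ = 6.4267 pc; d₂ = 1/p₂ = 1/0.03769″ = 26.532 pc.
M₁ = m₁ − 5 log₁₀ d₁ + 5 = 5.13 − 4.0399 + 5 = 6.0901.
M₂ = 2.07 − 7.1188 + 5 = -0.0488.
L₁/L₂ = 10^(0.4(M₂ − M₁)) = 10^(0.4 × (-6.1389)) = 10^(-2.45556) = 0.003503.

L₁/L₂ = 0.003503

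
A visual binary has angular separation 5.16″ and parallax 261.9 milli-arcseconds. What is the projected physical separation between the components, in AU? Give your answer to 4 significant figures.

d = 1/p = 1/0.2619″ = 3.8183 pc.
At distance d (pc), an angle of θ arcsec spans θ·d AU: s = 5.16 × 3.8183 = 19.702 AU.

19.70 AU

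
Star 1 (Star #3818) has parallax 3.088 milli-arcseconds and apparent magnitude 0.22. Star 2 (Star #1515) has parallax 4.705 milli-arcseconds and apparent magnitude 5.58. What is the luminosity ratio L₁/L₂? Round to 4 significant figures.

d₁ = 1/p₁ = 1/0.003088″ = 323.83 pc; d₂ = 1/p₂ = 1/0.004705″ = 212.54 pc.
M₁ = m₁ − 5 log₁₀ d₁ + 5 = 0.22 − 12.5516 + 5 = -7.3316.
M₂ = 5.58 − 11.6372 + 5 = -1.0572.
L₁/L₂ = 10^(0.4(M₂ − M₁)) = 10^(0.4 × 6.2744) = 10^2.50976 = 323.41.

L₁/L₂ = 323.4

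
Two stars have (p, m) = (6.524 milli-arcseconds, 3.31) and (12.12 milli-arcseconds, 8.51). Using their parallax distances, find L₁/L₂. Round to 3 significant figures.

d₁ = 1/p₁ = 1/0.006524″ = 153.28 pc; d₂ = 1/p₂ = 1/0.01212″ = 82.508 pc.
M₁ = m₁ − 5 log₁₀ d₁ + 5 = 3.31 − 10.9274 + 5 = -2.6174.
M₂ = 8.51 − 9.5825 + 5 = 3.9275.
L₁/L₂ = 10^(0.4(M₂ − M₁)) = 10^(0.4 × 6.5449) = 10^2.61796 = 414.92.

L₁/L₂ = 415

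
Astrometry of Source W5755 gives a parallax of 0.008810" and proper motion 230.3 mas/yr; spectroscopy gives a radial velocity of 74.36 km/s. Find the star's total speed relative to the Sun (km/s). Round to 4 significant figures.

144.5 km/s

d = 1/p = 1/0.008810″ = 113.51 pc.
μ = 230.3 mas/yr = 0.2303 ″/yr.
v_t = 4.740 μ d = 4.740 × 0.2303 × 113.51 = 123.91 km/s.
v = √(v_r² + v_t²) = √(74.36² + 123.91²) = √20883.1 = 144.51 km/s.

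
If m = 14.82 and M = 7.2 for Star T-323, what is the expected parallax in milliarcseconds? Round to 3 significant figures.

2.99 mas

m − M = 14.82 − 7.2 = 7.62.
d = 10^((m−M)/5 + 1) = 10^2.524 = 334.2 pc.
p = 1/d = 1/334.2 = 0.0029922 arcsec = 2.9922 mas.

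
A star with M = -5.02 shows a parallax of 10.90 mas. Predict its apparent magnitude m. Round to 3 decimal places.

m = -0.207

d = 1/p = 1/0.01090″ = 91.743 pc.
m − M = 5 log₁₀ d − 5 = 5 log₁₀(91.743) − 5 = 9.8129 − 5 = 4.8129.
m = M + (m − M) = -5.02 + 4.8129 = -0.207.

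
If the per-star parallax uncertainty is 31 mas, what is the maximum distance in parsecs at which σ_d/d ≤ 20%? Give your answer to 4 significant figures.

σ_d/d = σ_p/p, so the condition is σ_p/p ≤ 0.20, i.e. p ≥ σ_p/0.20.
p_min = 31/0.20 = 155 mas = 0.155 arcsec.
d_max = 1/p_min = 1/0.155 = 6.4516 pc.

6.452 pc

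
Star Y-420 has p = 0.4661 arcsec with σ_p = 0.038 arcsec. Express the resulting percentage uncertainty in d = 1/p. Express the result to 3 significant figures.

8.15%

For d = 1/p, |σ_d/d| = |σ_p/p|.
σ_p/p = 0.038 / 0.4661 = 0.081528 = 8.1528%.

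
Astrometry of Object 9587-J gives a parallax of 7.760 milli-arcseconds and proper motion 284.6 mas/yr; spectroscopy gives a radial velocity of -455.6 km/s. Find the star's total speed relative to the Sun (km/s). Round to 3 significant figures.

488 km/s

d = 1/p = 1/0.007760″ = 128.87 pc.
μ = 284.6 mas/yr = 0.2846 ″/yr.
v_t = 4.740 μ d = 4.740 × 0.2846 × 128.87 = 173.85 km/s.
v = √(v_r² + v_t²) = √((-455.6)² + 173.85²) = √237795 = 487.64 km/s.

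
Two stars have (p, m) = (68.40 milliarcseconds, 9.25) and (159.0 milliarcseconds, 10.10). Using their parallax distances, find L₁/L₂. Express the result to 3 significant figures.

L₁/L₂ = 11.8

d₁ = 1/p₁ = 1/0.06840″ = 14.62 pc; d₂ = 1/p₂ = 1/0.1590″ = 6.2893 pc.
M₁ = m₁ − 5 log₁₀ d₁ + 5 = 9.25 − 5.8247 + 5 = 8.4253.
M₂ = 10.10 − 3.9930 + 5 = 11.1070.
L₁/L₂ = 10^(0.4(M₂ − M₁)) = 10^(0.4 × 2.6817) = 10^1.07268 = 11.822.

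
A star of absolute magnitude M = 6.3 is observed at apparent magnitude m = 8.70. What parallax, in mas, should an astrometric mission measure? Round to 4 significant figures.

33.11 mas

m − M = 8.70 − 6.3 = 2.40.
d = 10^((m−M)/5 + 1) = 10^1.480 = 30.2 pc.
p = 1/d = 1/30.2 = 0.033113 arcsec = 33.113 mas.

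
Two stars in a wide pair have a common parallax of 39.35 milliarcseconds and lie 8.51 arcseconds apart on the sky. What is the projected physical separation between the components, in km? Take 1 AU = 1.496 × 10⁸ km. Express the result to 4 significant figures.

3.235 × 10^10 km

d = 1/p = 1/0.03935″ = 25.413 pc.
At distance d (pc), an angle of θ arcsec spans θ·d AU: s = 8.51 × 25.413 = 216.26 AU.
= 216.26 × 1.496 × 10⁸ km = 3.2352 × 10^10 km.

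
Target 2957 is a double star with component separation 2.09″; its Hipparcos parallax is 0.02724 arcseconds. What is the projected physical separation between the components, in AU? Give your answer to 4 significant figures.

d = 1/p = 1/0.02724″ = 36.711 pc.
At distance d (pc), an angle of θ arcsec spans θ·d AU: s = 2.09 × 36.711 = 76.726 AU.

76.73 AU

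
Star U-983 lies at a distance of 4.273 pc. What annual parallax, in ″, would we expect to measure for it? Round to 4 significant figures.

0.2340 ″

p = 1/d = 1/4.273 = 0.23403 arcsec.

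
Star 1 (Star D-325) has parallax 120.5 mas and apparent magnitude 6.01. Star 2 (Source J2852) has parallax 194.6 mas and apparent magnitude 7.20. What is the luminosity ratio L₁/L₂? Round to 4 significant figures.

d₁ = 1/p₁ = 1/0.1205″ = 8.2988 pc; d₂ = 1/p₂ = 1/0.1946″ = 5.1387 pc.
M₁ = m₁ − 5 log₁₀ d₁ + 5 = 6.01 − 4.5951 + 5 = 6.4149.
M₂ = 7.20 − 3.5543 + 5 = 8.6457.
L₁/L₂ = 10^(0.4(M₂ − M₁)) = 10^(0.4 × 2.2308) = 10^0.89232 = 7.804.

L₁/L₂ = 7.804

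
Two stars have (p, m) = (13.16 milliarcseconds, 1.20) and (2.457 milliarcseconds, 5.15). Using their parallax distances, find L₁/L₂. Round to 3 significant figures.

d₁ = 1/p₁ = 1/0.01316″ = 75.988 pc; d₂ = 1/p₂ = 1/0.002457″ = 407 pc.
M₁ = m₁ − 5 log₁₀ d₁ + 5 = 1.20 − 9.4037 + 5 = -3.2037.
M₂ = 5.15 − 13.0480 + 5 = -2.8980.
L₁/L₂ = 10^(0.4(M₂ − M₁)) = 10^(0.4 × 0.3057) = 10^0.12228 = 1.3252.

L₁/L₂ = 1.33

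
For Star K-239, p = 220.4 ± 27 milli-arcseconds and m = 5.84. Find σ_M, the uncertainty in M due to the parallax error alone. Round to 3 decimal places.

σ_M = 0.266 mag

M = m − 5 log₁₀ d + 5 = m + 5 log₁₀ p + 5, so ∂M/∂p = 5/(p ln 10).
σ_M = (5/ln 10) · (σ_p/p) = 2.1715 × 27/220.4 = 2.1715 × 0.1225 = 0.26601.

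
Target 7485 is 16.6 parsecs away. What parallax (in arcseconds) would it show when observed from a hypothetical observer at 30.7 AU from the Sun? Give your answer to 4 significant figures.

p (arcsec) = B (AU) / d (pc).
p = 30.7 / 16.6 = 1.8494 arcsec.

1.849 arcsec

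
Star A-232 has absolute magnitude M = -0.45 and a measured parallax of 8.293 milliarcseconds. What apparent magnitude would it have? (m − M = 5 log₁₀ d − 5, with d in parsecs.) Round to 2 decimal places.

m = 4.96

d = 1/p = 1/0.008293″ = 120.58 pc.
m − M = 5 log₁₀ d − 5 = 5 log₁₀(120.58) − 5 = 10.4064 − 5 = 5.4064.
m = M + (m − M) = -0.45 + 5.4064 = 4.96.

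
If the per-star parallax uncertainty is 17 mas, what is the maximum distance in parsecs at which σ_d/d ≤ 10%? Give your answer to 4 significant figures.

5.882 pc

σ_d/d = σ_p/p, so the condition is σ_p/p ≤ 0.10, i.e. p ≥ σ_p/0.10.
p_min = 17/0.10 = 170 mas = 0.17 arcsec.
d_max = 1/p_min = 1/0.17 = 5.8824 pc.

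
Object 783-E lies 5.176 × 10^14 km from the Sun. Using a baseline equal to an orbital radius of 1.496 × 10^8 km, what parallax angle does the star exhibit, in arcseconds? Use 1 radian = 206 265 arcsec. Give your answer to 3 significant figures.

0.0596 arcsec

θ ≈ B/d = (1.496 × 10^8) / (5.176 × 10^14) = 2.8903 × 10^-7 rad.
In arcseconds: 2.8903 × 10^-7 × 206265 = 0.059617″.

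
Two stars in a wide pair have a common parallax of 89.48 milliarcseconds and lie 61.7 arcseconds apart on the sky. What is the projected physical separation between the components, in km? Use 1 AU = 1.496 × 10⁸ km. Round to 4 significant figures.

d = 1/p = 1/0.08948″ = 11.176 pc.
At distance d (pc), an angle of θ arcsec spans θ·d AU: s = 61.7 × 11.176 = 689.56 AU.
= 689.56 × 1.496 × 10⁸ km = 1.0316 × 10^11 km.

1.032 × 10^11 km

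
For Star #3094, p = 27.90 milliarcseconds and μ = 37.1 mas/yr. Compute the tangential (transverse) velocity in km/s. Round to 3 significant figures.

6.30 km/s

d = 1/p = 1/0.02790″ = 35.842 pc.
μ = 37.1 mas/yr = 0.0371 ″/yr.
v_t = 4.74 × μ × d = 4.74 × 0.0371 × 35.842 = 6.303 km/s.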